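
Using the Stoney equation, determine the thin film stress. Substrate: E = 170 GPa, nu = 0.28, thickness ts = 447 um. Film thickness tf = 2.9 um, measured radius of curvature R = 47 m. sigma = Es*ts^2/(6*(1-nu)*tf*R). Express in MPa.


Step 1: Compute numerator: Es * ts^2 = 170 * 447^2 = 33967530 (GPa*um^2)
Step 2: Compute denominator (R in um): 6*(1-nu)*tf*R = 6*0.72*2.9*47e6 = 588816000.0 (um^2)
Step 3: sigma (GPa) = 33967530 / 588816000.0 = 5.7688e-02 GPa
Step 4: Convert to MPa (x1000): sigma = 57.7 MPa


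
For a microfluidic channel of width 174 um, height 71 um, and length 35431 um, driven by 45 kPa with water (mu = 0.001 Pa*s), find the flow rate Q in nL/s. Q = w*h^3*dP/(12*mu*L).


Step 1: Convert all dimensions to SI (meters).
w = 174e-6 m, h = 71e-6 m, L = 35431e-6 m, dP = 45e3 Pa
Step 2: Q = w * h^3 * dP / (12 * mu * L)
Q = 174e-6 * (71e-6)^3 * 45e3 / (12 * 0.001 * 35431e-6) = 6.59131629e-09 m^3/s
Step 3: Convert Q from m^3/s to nL/s (1 m^3 = 1e12 nL, so multiply by 1e12).
Q = 6591.316 nL/s


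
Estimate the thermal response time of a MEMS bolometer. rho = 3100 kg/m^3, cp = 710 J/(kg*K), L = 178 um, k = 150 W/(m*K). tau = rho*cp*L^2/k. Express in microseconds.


Step 1: Convert L to m: L = 178e-6 m
Step 2: L^2 = (178e-6)^2 = 3.1684e-08 m^2
Step 3: tau = 3100 * 710 * 3.1684e-08 / 150 = 4.649099e-04 s
Step 4: Convert to microseconds (multiply by 1e6).
tau = 464.91 us


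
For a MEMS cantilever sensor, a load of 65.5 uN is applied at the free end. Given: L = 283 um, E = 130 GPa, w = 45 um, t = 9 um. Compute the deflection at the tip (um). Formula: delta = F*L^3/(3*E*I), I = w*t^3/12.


Step 1: Calculate the second moment of area.
I = w * t^3 / 12 = 45 * 9^3 / 12 = 2733.75 um^4
Step 2: Convert E to consistent units (1 GPa = 1000 uN/um^2).
E = 130 GPa = 130000 uN/um^2
Step 3: Calculate tip deflection.
delta = F * L^3 / (3 * E * I)
delta = 65.5 * 283^3 / (3 * 130000 * 2733.75)
delta = 1.3924 um


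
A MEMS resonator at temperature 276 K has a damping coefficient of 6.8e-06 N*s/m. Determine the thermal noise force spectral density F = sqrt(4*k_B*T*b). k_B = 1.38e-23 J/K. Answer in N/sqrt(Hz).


Step 1: Compute 4 * k_B * T * b
= 4 * 1.38e-23 * 276 * 6.8e-06
= 1.0360e-25 N^2/Hz
Step 2: F_noise = sqrt(1.0360e-25)
F_noise = 3.22e-13 N/sqrt(Hz)


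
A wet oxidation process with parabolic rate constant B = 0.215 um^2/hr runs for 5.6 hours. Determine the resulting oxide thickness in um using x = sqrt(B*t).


Step 1: Compute B*t = 0.215 * 5.6 = 1.204
Step 2: x = sqrt(1.204)
x = 1.097 um


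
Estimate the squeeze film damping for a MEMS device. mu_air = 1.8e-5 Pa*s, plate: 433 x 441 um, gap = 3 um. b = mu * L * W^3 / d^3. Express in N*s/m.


Step 1: Convert to SI.
L = 433e-6 m, W = 441e-6 m, d = 3e-6 m
Step 2: W^3 = (441e-6)^3 = 8.58e-11 m^3
Step 3: d^3 = (3e-6)^3 = 2.70e-17 m^3
Step 4: b = 1.8e-5 * 433e-6 * 8.58e-11 / 2.70e-17
b = 2.48e-02 N*s/m


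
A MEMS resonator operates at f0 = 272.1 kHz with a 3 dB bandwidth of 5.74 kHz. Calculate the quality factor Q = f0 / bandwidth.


Step 1: Q = f0 / bandwidth
Step 2: Q = 272.1 / 5.74
Q = 47.4


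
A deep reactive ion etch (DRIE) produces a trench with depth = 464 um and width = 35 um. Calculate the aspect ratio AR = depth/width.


Step 1: AR = depth / width
Step 2: AR = 464 / 35
AR = 13.3


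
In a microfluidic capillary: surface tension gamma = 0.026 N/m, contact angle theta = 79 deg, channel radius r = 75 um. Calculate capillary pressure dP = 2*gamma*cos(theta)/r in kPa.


Step 1: cos(79 deg) = 0.1908
Step 2: Convert r to m: r = 75e-6 m
Step 3: dP = 2 * 0.026 * 0.1908 / 75e-6 = 132.3 Pa
Step 4: Convert Pa to kPa (divide by 1000).
dP = 0.13 kPa


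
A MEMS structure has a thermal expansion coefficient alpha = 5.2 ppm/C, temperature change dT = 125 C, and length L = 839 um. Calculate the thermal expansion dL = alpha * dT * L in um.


Step 1: Convert CTE: alpha = 5.2 ppm/C = 5.2e-6 /C
Step 2: dL = 5.2e-6 * 125 * 839
dL = 0.5454 um


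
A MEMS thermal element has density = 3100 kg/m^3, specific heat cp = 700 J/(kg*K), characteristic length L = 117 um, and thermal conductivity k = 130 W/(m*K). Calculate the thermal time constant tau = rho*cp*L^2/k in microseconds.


Step 1: Convert L to m: L = 117e-6 m
Step 2: L^2 = (117e-6)^2 = 1.3689e-08 m^2
Step 3: tau = 3100 * 700 * 1.3689e-08 / 130 = 2.28501e-04 s
Step 4: Convert to microseconds (multiply by 1e6).
tau = 228.501 us


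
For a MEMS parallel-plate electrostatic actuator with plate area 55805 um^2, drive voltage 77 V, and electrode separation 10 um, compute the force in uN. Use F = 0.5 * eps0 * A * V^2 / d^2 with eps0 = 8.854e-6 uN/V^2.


Step 1: Identify parameters.
eps0 = 8.854e-6 uN/V^2, A = 55805 um^2, V = 77 V, d = 10 um
Step 2: Compute V^2 = 77^2 = 5929
Step 3: Compute d^2 = 10^2 = 100
Step 4: F = 0.5 * 8.854e-6 * 55805 * 5929 / 100
F = 14.648 uN


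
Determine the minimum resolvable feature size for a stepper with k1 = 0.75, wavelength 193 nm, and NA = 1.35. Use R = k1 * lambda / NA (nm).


Step 1: Identify values: k1 = 0.75, lambda = 193 nm, NA = 1.35
Step 2: R = k1 * lambda / NA
R = 0.75 * 193 / 1.35
R = 107.2 nm


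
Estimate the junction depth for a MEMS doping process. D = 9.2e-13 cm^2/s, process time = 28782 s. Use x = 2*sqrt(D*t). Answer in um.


Step 1: Compute D*t = 9.2e-13 * 28782 = 2.647944e-08 cm^2
Step 2: sqrt(D*t) = 1.62725e-04 cm
Step 3: x = 2 * 1.62725e-04 cm = 3.2545e-04 cm
Step 4: Convert to um (1 cm = 1e4 um): x = 3.255 um


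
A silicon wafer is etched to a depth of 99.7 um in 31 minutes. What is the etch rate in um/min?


Step 1: Etch rate = depth / time
Step 2: rate = 99.7 / 31
rate = 3.216 um/min


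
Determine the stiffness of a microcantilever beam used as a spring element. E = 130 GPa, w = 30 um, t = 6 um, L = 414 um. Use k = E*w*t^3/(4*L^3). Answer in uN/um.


Step 1: Convert E to consistent units (1 GPa = 1000 uN/um^2).
E = 130 GPa = 130000 uN/um^2
Step 2: Compute t^3 = 6^3 = 216
Step 3: Compute L^3 = 414^3 = 70957944
Step 4: k = 130000 * 30 * 216 / (4 * 70957944)
k = 2.968 uN/um


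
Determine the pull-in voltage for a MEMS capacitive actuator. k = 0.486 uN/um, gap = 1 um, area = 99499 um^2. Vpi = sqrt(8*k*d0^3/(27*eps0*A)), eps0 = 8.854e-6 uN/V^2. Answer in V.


Step 1: Compute numerator: 8 * k * d0^3 = 8 * 0.486 * 1^3 = 3.888
Step 2: Compute denominator: 27 * eps0 * A = 27 * 8.854e-6 * 99499 = 23.786032
Step 3: Vpi = sqrt(3.888 / 23.786032)
Vpi = 0.4 V


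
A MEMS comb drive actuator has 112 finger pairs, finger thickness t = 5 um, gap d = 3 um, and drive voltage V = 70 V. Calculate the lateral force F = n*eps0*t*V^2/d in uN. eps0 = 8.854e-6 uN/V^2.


Step 1: Parameters: n=112, eps0=8.854e-6 uN/V^2, t=5 um, V=70 V, d=3 um
Step 2: V^2 = 4900
Step 3: F = 112 * 8.854e-6 * 5 * 4900 / 3
F = 8.098 uN


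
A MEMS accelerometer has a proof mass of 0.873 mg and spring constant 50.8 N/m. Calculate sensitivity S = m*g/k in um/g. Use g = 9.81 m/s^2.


Step 1: Convert mass: m = 0.873 mg = 8.73e-07 kg
Step 2: S = m * g / k = 8.73e-07 * 9.81 / 50.8
Step 3: S = 1.69e-07 m/g
Step 4: Convert to um/g: S = 0.169 um/g


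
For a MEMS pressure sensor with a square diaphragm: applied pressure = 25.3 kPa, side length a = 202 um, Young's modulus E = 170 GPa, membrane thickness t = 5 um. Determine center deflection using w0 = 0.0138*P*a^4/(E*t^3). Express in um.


Step 1: Convert pressure to compatible units (E is in GPa, so P in GPa).
P = 25.3 kPa = 25.3e-6 GPa
Step 2: Compute numerator: 0.0138 * P * a^4.
a^4 = 202^4 = 1664966416
numerator = 0.0138 * 25.3e-6 * 1664966416 = 5.8131e+02
Step 3: Compute denominator: E * t^3 = 170 * 5^3 = 21250
Step 4: w0 = numerator / denominator = 5.8131e+02 / 21250 = 0.0274 um


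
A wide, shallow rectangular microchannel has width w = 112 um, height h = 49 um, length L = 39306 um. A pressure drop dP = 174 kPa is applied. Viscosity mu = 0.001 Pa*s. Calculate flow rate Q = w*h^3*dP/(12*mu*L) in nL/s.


Step 1: Convert all dimensions to SI (meters).
w = 112e-6 m, h = 49e-6 m, L = 39306e-6 m, dP = 174e3 Pa
Step 2: Q = w * h^3 * dP / (12 * mu * L)
Q = 112e-6 * (49e-6)^3 * 174e3 / (12 * 0.001 * 39306e-6) = 4.86088577e-09 m^3/s
Step 3: Convert Q from m^3/s to nL/s (1 m^3 = 1e12 nL, so multiply by 1e12).
Q = 4860.886 nL/s


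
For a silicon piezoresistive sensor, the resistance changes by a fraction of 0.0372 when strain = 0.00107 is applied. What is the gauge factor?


Step 1: Identify values.
dR/R = 0.0372, strain = 0.00107
Step 2: GF = (dR/R) / strain = 0.0372 / 0.00107
GF = 34.8


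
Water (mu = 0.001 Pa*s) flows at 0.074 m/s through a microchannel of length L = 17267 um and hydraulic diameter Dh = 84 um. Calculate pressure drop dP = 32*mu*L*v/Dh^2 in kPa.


Step 1: Convert to SI: L = 17267e-6 m, Dh = 84e-6 m
Step 2: dP = 32 * 0.001 * 17267e-6 * 0.074 / (84e-6)^2
Step 3: dP = 5794.82 Pa
Step 4: Convert to kPa: dP = 5.79 kPa


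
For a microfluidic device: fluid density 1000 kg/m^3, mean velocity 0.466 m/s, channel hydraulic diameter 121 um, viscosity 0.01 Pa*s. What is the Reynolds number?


Step 1: Convert Dh to meters: Dh = 121e-6 m
Step 2: Re = rho * v * Dh / mu
Re = 1000 * 0.466 * 121e-6 / 0.01
Re = 5.639


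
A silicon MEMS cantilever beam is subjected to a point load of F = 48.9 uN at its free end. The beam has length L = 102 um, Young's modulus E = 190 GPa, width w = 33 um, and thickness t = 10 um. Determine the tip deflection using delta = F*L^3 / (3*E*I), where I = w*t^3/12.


Step 1: Calculate the second moment of area.
I = w * t^3 / 12 = 33 * 10^3 / 12 = 2750.0 um^4
Step 2: Convert E to consistent units (1 GPa = 1000 uN/um^2).
E = 190 GPa = 190000 uN/um^2
Step 3: Calculate tip deflection.
delta = F * L^3 / (3 * E * I)
delta = 48.9 * 102^3 / (3 * 190000 * 2750.0)
delta = 0.0331 um


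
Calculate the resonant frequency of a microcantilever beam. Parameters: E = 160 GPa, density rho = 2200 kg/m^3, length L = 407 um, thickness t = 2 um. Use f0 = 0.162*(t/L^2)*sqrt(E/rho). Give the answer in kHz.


Step 1: Convert units to SI.
t_SI = 2e-6 m, L_SI = 407e-6 m
Step 2: Calculate sqrt(E/rho).
sqrt(160e9 / 2200) = 8528.03 m/s
Step 3: Compute f0.
f0 = 0.162 * 2e-6 / (407e-6)^2 * 8528.03 = 16680.3 Hz = 16.68 kHz


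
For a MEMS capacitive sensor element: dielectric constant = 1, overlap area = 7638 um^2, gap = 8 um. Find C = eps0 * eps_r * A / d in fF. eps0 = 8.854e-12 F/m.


Step 1: Convert area to m^2: A = 7638e-12 m^2
Step 2: Convert gap to m: d = 8e-6 m
Step 3: C = eps0 * eps_r * A / d
C = 8.854e-12 * 1 * 7638e-12 / 8e-6
Step 4: Convert to fF (multiply by 1e15).
C = 8.45 fF


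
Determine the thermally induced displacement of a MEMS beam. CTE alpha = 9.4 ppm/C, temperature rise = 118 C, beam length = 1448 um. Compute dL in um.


Step 1: Convert CTE: alpha = 9.4 ppm/C = 9.4e-6 /C
Step 2: dL = 9.4e-6 * 118 * 1448
dL = 1.6061 um


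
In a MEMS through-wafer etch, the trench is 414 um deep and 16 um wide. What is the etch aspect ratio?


Step 1: AR = depth / width
Step 2: AR = 414 / 16
AR = 25.9


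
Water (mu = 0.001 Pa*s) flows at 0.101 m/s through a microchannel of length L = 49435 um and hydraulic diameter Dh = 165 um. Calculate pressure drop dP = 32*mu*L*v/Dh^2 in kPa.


Step 1: Convert to SI: L = 49435e-6 m, Dh = 165e-6 m
Step 2: dP = 32 * 0.001 * 49435e-6 * 0.101 / (165e-6)^2
Step 3: dP = 5868.65 Pa
Step 4: Convert to kPa: dP = 5.87 kPa


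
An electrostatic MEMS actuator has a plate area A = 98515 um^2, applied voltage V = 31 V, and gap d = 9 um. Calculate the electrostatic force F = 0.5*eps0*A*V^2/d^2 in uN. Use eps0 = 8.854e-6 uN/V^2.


Step 1: Identify parameters.
eps0 = 8.854e-6 uN/V^2, A = 98515 um^2, V = 31 V, d = 9 um
Step 2: Compute V^2 = 31^2 = 961
Step 3: Compute d^2 = 9^2 = 81
Step 4: F = 0.5 * 8.854e-6 * 98515 * 961 / 81
F = 5.174 uN


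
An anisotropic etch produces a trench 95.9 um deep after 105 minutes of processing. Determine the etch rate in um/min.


Step 1: Etch rate = depth / time
Step 2: rate = 95.9 / 105
rate = 0.913 um/min


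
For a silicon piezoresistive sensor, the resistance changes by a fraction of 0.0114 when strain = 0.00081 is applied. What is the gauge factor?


Step 1: Identify values.
dR/R = 0.0114, strain = 0.00081
Step 2: GF = (dR/R) / strain = 0.0114 / 0.00081
GF = 14.1


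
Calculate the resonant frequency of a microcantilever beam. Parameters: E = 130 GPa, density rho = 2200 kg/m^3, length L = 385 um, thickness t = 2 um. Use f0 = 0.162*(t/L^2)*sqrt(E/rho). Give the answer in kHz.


Step 1: Convert units to SI.
t_SI = 2e-6 m, L_SI = 385e-6 m
Step 2: Calculate sqrt(E/rho).
sqrt(130e9 / 2200) = 7687.06 m/s
Step 3: Compute f0.
f0 = 0.162 * 2e-6 / (385e-6)^2 * 7687.06 = 16802.9 Hz = 16.8 kHz


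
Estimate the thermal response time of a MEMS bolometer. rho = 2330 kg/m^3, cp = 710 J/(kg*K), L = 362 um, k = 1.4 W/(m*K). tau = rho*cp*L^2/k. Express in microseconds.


Step 1: Convert L to m: L = 362e-6 m
Step 2: L^2 = (362e-6)^2 = 1.31044e-07 m^2
Step 3: tau = 2330 * 710 * 1.31044e-07 / 1.4 = 1.5484720657e-01 s
Step 4: Convert to microseconds (multiply by 1e6).
tau = 154847.207 us


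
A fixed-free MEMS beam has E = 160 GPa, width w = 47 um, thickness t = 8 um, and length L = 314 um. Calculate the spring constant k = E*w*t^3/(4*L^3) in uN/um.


Step 1: Convert E to consistent units (1 GPa = 1000 uN/um^2).
E = 160 GPa = 160000 uN/um^2
Step 2: Compute t^3 = 8^3 = 512
Step 3: Compute L^3 = 314^3 = 30959144
Step 4: k = 160000 * 47 * 512 / (4 * 30959144)
k = 31.0913 uN/um


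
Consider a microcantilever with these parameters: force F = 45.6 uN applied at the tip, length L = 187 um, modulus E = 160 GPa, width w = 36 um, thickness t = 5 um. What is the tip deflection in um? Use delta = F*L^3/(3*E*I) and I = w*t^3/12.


Step 1: Calculate the second moment of area.
I = w * t^3 / 12 = 36 * 5^3 / 12 = 375.0 um^4
Step 2: Convert E to consistent units (1 GPa = 1000 uN/um^2).
E = 160 GPa = 160000 uN/um^2
Step 3: Calculate tip deflection.
delta = F * L^3 / (3 * E * I)
delta = 45.6 * 187^3 / (3 * 160000 * 375.0)
delta = 1.6566 um


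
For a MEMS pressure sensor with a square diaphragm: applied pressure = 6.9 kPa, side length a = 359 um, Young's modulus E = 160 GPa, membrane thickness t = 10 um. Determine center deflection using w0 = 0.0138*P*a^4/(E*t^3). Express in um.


Step 1: Convert pressure to compatible units (E is in GPa, so P in GPa).
P = 6.9 kPa = 6.9e-6 GPa
Step 2: Compute numerator: 0.0138 * P * a^4.
a^4 = 359^4 = 16610312161
numerator = 0.0138 * 6.9e-6 * 16610312161 = 1.582e+03
Step 3: Compute denominator: E * t^3 = 160 * 10^3 = 160000
Step 4: w0 = numerator / denominator = 1.582e+03 / 160000 = 0.0099 um


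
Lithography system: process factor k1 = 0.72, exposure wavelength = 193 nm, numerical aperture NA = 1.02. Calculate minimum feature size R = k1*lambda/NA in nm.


Step 1: Identify values: k1 = 0.72, lambda = 193 nm, NA = 1.02
Step 2: R = k1 * lambda / NA
R = 0.72 * 193 / 1.02
R = 136.2 nm


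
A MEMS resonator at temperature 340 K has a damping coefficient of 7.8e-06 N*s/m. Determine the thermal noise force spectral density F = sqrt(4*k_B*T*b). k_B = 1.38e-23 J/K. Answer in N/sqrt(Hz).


Step 1: Compute 4 * k_B * T * b
= 4 * 1.38e-23 * 340 * 7.8e-06
= 1.4639e-25 N^2/Hz
Step 2: F_noise = sqrt(1.4639e-25)
F_noise = 3.83e-13 N/sqrt(Hz)


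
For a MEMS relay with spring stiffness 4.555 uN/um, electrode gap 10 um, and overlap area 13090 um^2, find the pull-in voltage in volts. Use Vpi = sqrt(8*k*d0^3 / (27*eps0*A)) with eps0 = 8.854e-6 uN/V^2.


Step 1: Compute numerator: 8 * k * d0^3 = 8 * 4.555 * 10^3 = 36440.0
Step 2: Compute denominator: 27 * eps0 * A = 27 * 8.854e-6 * 13090 = 3.129269
Step 3: Vpi = sqrt(36440.0 / 3.129269)
Vpi = 107.91 V


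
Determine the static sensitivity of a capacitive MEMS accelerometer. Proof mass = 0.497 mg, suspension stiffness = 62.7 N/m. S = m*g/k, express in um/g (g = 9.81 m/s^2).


Step 1: Convert mass: m = 0.497 mg = 4.97e-07 kg
Step 2: S = m * g / k = 4.97e-07 * 9.81 / 62.7
Step 3: S = 7.78e-08 m/g
Step 4: Convert to um/g: S = 0.078 um/g


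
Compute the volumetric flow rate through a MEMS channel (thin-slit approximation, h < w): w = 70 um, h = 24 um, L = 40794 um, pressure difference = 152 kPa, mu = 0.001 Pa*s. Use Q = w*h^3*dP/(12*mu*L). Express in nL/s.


Step 1: Convert all dimensions to SI (meters).
w = 70e-6 m, h = 24e-6 m, L = 40794e-6 m, dP = 152e3 Pa
Step 2: Q = w * h^3 * dP / (12 * mu * L)
Q = 70e-6 * (24e-6)^3 * 152e3 / (12 * 0.001 * 40794e-6) = 3.0046772e-10 m^3/s
Step 3: Convert Q from m^3/s to nL/s (1 m^3 = 1e12 nL, so multiply by 1e12).
Q = 300.468 nL/s


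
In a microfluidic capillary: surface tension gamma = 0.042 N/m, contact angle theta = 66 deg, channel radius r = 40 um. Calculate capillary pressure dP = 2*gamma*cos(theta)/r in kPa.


Step 1: cos(66 deg) = 0.4067
Step 2: Convert r to m: r = 40e-6 m
Step 3: dP = 2 * 0.042 * 0.4067 / 40e-6 = 854.1 Pa
Step 4: Convert Pa to kPa (divide by 1000).
dP = 0.85 kPa


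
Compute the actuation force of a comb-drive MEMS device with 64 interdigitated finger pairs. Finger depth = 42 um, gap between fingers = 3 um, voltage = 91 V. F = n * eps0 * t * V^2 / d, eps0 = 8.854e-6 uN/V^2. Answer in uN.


Step 1: Parameters: n=64, eps0=8.854e-6 uN/V^2, t=42 um, V=91 V, d=3 um
Step 2: V^2 = 8281
Step 3: F = 64 * 8.854e-6 * 42 * 8281 / 3
F = 65.695 uN


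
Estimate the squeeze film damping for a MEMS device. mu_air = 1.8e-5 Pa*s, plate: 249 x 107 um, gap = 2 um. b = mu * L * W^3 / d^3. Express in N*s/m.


Step 1: Convert to SI.
L = 249e-6 m, W = 107e-6 m, d = 2e-6 m
Step 2: W^3 = (107e-6)^3 = 1.23e-12 m^3
Step 3: d^3 = (2e-6)^3 = 8.00e-18 m^3
Step 4: b = 1.8e-5 * 249e-6 * 1.23e-12 / 8.00e-18
b = 6.86e-04 N*s/m


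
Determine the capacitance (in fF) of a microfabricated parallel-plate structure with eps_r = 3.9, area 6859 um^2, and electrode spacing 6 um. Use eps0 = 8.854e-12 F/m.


Step 1: Convert area to m^2: A = 6859e-12 m^2
Step 2: Convert gap to m: d = 6e-6 m
Step 3: C = eps0 * eps_r * A / d
C = 8.854e-12 * 3.9 * 6859e-12 / 6e-6
Step 4: Convert to fF (multiply by 1e15).
C = 39.47 fF


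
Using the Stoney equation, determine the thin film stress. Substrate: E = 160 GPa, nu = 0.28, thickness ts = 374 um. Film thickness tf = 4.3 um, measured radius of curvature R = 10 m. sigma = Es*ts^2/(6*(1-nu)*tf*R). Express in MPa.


Step 1: Compute numerator: Es * ts^2 = 160 * 374^2 = 22380160 (GPa*um^2)
Step 2: Compute denominator (R in um): 6*(1-nu)*tf*R = 6*0.72*4.3*10e6 = 185760000.0 (um^2)
Step 3: sigma (GPa) = 22380160 / 185760000.0 = 1.20479e-01 GPa
Step 4: Convert to MPa (x1000): sigma = 120.5 MPa


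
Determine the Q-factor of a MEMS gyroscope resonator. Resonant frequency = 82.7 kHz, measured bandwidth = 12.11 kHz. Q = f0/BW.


Step 1: Q = f0 / bandwidth
Step 2: Q = 82.7 / 12.11
Q = 6.8


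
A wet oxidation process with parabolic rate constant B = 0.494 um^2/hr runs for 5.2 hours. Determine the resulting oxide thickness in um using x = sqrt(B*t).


Step 1: Compute B*t = 0.494 * 5.2 = 2.5688
Step 2: x = sqrt(2.5688)
x = 1.603 um


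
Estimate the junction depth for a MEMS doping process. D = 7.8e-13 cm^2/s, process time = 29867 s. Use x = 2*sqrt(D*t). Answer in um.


Step 1: Compute D*t = 7.8e-13 * 29867 = 2.329626e-08 cm^2
Step 2: sqrt(D*t) = 1.52631e-04 cm
Step 3: x = 2 * 1.52631e-04 cm = 3.05262e-04 cm
Step 4: Convert to um (1 cm = 1e4 um): x = 3.053 um


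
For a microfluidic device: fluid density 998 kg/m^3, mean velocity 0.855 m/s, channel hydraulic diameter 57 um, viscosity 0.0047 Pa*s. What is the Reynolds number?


Step 1: Convert Dh to meters: Dh = 57e-6 m
Step 2: Re = rho * v * Dh / mu
Re = 998 * 0.855 * 57e-6 / 0.0047
Re = 10.348


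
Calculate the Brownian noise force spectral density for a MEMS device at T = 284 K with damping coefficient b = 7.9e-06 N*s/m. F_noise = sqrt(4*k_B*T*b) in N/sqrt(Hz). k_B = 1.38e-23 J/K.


Step 1: Compute 4 * k_B * T * b
= 4 * 1.38e-23 * 284 * 7.9e-06
= 1.2385e-25 N^2/Hz
Step 2: F_noise = sqrt(1.2385e-25)
F_noise = 3.52e-13 N/sqrt(Hz)


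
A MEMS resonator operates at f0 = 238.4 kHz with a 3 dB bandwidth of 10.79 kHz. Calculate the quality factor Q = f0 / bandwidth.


Step 1: Q = f0 / bandwidth
Step 2: Q = 238.4 / 10.79
Q = 22.1


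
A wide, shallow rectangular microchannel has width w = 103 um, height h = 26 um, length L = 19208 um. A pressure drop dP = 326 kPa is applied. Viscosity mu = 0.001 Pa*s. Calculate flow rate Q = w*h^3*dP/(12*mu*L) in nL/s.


Step 1: Convert all dimensions to SI (meters).
w = 103e-6 m, h = 26e-6 m, L = 19208e-6 m, dP = 326e3 Pa
Step 2: Q = w * h^3 * dP / (12 * mu * L)
Q = 103e-6 * (26e-6)^3 * 326e3 / (12 * 0.001 * 19208e-6) = 2.56042156e-09 m^3/s
Step 3: Convert Q from m^3/s to nL/s (1 m^3 = 1e12 nL, so multiply by 1e12).
Q = 2560.422 nL/s


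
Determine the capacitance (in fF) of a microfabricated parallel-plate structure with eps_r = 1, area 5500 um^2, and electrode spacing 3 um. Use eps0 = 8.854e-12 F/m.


Step 1: Convert area to m^2: A = 5500e-12 m^2
Step 2: Convert gap to m: d = 3e-6 m
Step 3: C = eps0 * eps_r * A / d
C = 8.854e-12 * 1 * 5500e-12 / 3e-6
Step 4: Convert to fF (multiply by 1e15).
C = 16.23 fF


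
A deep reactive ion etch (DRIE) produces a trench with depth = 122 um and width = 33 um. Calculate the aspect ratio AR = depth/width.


Step 1: AR = depth / width
Step 2: AR = 122 / 33
AR = 3.7


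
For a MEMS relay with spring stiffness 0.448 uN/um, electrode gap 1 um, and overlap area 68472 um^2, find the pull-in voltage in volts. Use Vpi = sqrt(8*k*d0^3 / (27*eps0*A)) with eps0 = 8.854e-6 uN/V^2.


Step 1: Compute numerator: 8 * k * d0^3 = 8 * 0.448 * 1^3 = 3.584
Step 2: Compute denominator: 27 * eps0 * A = 27 * 8.854e-6 * 68472 = 16.368779
Step 3: Vpi = sqrt(3.584 / 16.368779)
Vpi = 0.47 V


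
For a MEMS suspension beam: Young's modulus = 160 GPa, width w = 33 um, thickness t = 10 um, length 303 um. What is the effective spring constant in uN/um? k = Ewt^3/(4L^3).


Step 1: Convert E to consistent units (1 GPa = 1000 uN/um^2).
E = 160 GPa = 160000 uN/um^2
Step 2: Compute t^3 = 10^3 = 1000
Step 3: Compute L^3 = 303^3 = 27818127
Step 4: k = 160000 * 33 * 1000 / (4 * 27818127)
k = 47.4511 uN/um


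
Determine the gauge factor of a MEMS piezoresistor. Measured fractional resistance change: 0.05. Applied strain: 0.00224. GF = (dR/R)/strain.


Step 1: Identify values.
dR/R = 0.05, strain = 0.00224
Step 2: GF = (dR/R) / strain = 0.05 / 0.00224
GF = 22.3


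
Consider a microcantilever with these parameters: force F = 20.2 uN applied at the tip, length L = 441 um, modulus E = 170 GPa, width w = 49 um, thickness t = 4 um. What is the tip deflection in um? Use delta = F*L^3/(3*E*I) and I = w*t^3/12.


Step 1: Calculate the second moment of area.
I = w * t^3 / 12 = 49 * 4^3 / 12 = 261.3333 um^4
Step 2: Convert E to consistent units (1 GPa = 1000 uN/um^2).
E = 170 GPa = 170000 uN/um^2
Step 3: Calculate tip deflection.
delta = F * L^3 / (3 * E * I)
delta = 20.2 * 441^3 / (3 * 170000 * 261.3333)
delta = 12.9988 um


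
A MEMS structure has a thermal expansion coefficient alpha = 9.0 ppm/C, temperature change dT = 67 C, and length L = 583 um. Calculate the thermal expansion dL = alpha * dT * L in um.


Step 1: Convert CTE: alpha = 9.0 ppm/C = 9.0e-6 /C
Step 2: dL = 9.0e-6 * 67 * 583
dL = 0.3515 um


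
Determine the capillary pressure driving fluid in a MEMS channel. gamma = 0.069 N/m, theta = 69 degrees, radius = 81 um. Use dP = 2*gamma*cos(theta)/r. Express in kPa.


Step 1: cos(69 deg) = 0.3584
Step 2: Convert r to m: r = 81e-6 m
Step 3: dP = 2 * 0.069 * 0.3584 / 81e-6 = 610.6 Pa
Step 4: Convert Pa to kPa (divide by 1000).
dP = 0.61 kPa


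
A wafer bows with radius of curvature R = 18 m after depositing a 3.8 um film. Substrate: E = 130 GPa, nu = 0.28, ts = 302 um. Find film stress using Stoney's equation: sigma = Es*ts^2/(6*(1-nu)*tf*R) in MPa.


Step 1: Compute numerator: Es * ts^2 = 130 * 302^2 = 11856520 (GPa*um^2)
Step 2: Compute denominator (R in um): 6*(1-nu)*tf*R = 6*0.72*3.8*18e6 = 295488000.0 (um^2)
Step 3: sigma (GPa) = 11856520 / 295488000.0 = 4.0125e-02 GPa
Step 4: Convert to MPa (x1000): sigma = 40.1 MPa


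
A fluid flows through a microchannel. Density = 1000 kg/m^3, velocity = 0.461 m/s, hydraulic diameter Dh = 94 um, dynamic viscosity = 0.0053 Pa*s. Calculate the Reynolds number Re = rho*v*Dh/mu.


Step 1: Convert Dh to meters: Dh = 94e-6 m
Step 2: Re = rho * v * Dh / mu
Re = 1000 * 0.461 * 94e-6 / 0.0053
Re = 8.176


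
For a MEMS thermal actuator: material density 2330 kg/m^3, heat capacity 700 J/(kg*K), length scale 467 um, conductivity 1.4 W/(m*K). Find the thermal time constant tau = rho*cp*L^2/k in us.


Step 1: Convert L to m: L = 467e-6 m
Step 2: L^2 = (467e-6)^2 = 2.18089e-07 m^2
Step 3: tau = 2330 * 700 * 2.18089e-07 / 1.4 = 2.54073685e-01 s
Step 4: Convert to microseconds (multiply by 1e6).
tau = 254073.685 us


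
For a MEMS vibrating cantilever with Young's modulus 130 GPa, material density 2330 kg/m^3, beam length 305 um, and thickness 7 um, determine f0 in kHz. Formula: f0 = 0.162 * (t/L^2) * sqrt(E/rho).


Step 1: Convert units to SI.
t_SI = 7e-6 m, L_SI = 305e-6 m
Step 2: Calculate sqrt(E/rho).
sqrt(130e9 / 2330) = 7469.54 m/s
Step 3: Compute f0.
f0 = 0.162 * 7e-6 / (305e-6)^2 * 7469.54 = 91055.7 Hz = 91.06 kHz


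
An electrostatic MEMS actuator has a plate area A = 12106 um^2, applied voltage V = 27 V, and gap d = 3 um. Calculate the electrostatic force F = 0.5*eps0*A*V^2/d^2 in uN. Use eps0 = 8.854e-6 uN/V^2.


Step 1: Identify parameters.
eps0 = 8.854e-6 uN/V^2, A = 12106 um^2, V = 27 V, d = 3 um
Step 2: Compute V^2 = 27^2 = 729
Step 3: Compute d^2 = 3^2 = 9
Step 4: F = 0.5 * 8.854e-6 * 12106 * 729 / 9
F = 4.341 uN


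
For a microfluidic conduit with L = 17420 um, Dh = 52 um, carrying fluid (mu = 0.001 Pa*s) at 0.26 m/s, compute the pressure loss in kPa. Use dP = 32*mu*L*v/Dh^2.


Step 1: Convert to SI: L = 17420e-6 m, Dh = 52e-6 m
Step 2: dP = 32 * 0.001 * 17420e-6 * 0.26 / (52e-6)^2
Step 3: dP = 53600.00 Pa
Step 4: Convert to kPa: dP = 53.6 kPa


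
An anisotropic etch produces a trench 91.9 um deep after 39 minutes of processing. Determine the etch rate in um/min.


Step 1: Etch rate = depth / time
Step 2: rate = 91.9 / 39
rate = 2.356 um/min


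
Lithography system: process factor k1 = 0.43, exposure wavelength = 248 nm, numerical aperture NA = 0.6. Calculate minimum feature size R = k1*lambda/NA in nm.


Step 1: Identify values: k1 = 0.43, lambda = 248 nm, NA = 0.6
Step 2: R = k1 * lambda / NA
R = 0.43 * 248 / 0.6
R = 177.7 nm


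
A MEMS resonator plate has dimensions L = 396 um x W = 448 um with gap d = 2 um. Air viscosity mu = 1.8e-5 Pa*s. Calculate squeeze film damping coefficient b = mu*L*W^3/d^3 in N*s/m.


Step 1: Convert to SI.
L = 396e-6 m, W = 448e-6 m, d = 2e-6 m
Step 2: W^3 = (448e-6)^3 = 8.99e-11 m^3
Step 3: d^3 = (2e-6)^3 = 8.00e-18 m^3
Step 4: b = 1.8e-5 * 396e-6 * 8.99e-11 / 8.00e-18
b = 8.01e-02 N*s/m


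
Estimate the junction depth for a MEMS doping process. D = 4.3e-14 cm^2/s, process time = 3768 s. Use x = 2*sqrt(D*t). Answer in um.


Step 1: Compute D*t = 4.3e-14 * 3768 = 1.62024e-10 cm^2
Step 2: sqrt(D*t) = 1.2729e-05 cm
Step 3: x = 2 * 1.2729e-05 cm = 2.5458e-05 cm
Step 4: Convert to um (1 cm = 1e4 um): x = 0.255 um


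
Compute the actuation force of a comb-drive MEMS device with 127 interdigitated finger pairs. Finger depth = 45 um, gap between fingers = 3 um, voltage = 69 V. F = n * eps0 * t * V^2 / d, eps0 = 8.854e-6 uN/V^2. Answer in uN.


Step 1: Parameters: n=127, eps0=8.854e-6 uN/V^2, t=45 um, V=69 V, d=3 um
Step 2: V^2 = 4761
Step 3: F = 127 * 8.854e-6 * 45 * 4761 / 3
F = 80.303 uN


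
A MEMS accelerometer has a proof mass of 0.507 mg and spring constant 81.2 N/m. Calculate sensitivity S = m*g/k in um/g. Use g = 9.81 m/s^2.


Step 1: Convert mass: m = 0.507 mg = 5.07e-07 kg
Step 2: S = m * g / k = 5.07e-07 * 9.81 / 81.2
Step 3: S = 6.13e-08 m/g
Step 4: Convert to um/g: S = 0.061 um/g


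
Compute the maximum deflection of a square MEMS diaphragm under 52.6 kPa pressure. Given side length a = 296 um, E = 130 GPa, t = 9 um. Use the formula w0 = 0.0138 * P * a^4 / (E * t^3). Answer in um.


Step 1: Convert pressure to compatible units (E is in GPa, so P in GPa).
P = 52.6 kPa = 52.6e-6 GPa
Step 2: Compute numerator: 0.0138 * P * a^4.
a^4 = 296^4 = 7676563456
numerator = 0.0138 * 52.6e-6 * 7676563456 = 5.5723e+03
Step 3: Compute denominator: E * t^3 = 130 * 9^3 = 94770
Step 4: w0 = numerator / denominator = 5.5723e+03 / 94770 = 0.0588 um


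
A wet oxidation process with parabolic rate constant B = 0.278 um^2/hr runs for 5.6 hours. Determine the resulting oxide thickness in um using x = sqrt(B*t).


Step 1: Compute B*t = 0.278 * 5.6 = 1.5568
Step 2: x = sqrt(1.5568)
x = 1.248 um


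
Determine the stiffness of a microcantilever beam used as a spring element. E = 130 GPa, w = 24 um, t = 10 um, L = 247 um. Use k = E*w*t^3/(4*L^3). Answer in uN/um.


Step 1: Convert E to consistent units (1 GPa = 1000 uN/um^2).
E = 130 GPa = 130000 uN/um^2
Step 2: Compute t^3 = 10^3 = 1000
Step 3: Compute L^3 = 247^3 = 15069223
Step 4: k = 130000 * 24 * 1000 / (4 * 15069223)
k = 51.7611 uN/um


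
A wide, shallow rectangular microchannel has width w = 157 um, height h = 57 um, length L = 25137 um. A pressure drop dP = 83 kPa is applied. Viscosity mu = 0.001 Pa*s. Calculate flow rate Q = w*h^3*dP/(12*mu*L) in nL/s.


Step 1: Convert all dimensions to SI (meters).
w = 157e-6 m, h = 57e-6 m, L = 25137e-6 m, dP = 83e3 Pa
Step 2: Q = w * h^3 * dP / (12 * mu * L)
Q = 157e-6 * (57e-6)^3 * 83e3 / (12 * 0.001 * 25137e-6) = 8.00032483e-09 m^3/s
Step 3: Convert Q from m^3/s to nL/s (1 m^3 = 1e12 nL, so multiply by 1e12).
Q = 8000.325 nL/s


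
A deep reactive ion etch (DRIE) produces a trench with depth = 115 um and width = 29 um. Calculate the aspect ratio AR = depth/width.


Step 1: AR = depth / width
Step 2: AR = 115 / 29
AR = 4.0


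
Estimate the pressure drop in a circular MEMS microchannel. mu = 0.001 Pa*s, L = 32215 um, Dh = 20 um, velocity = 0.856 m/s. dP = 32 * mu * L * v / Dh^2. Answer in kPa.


Step 1: Convert to SI: L = 32215e-6 m, Dh = 20e-6 m
Step 2: dP = 32 * 0.001 * 32215e-6 * 0.856 / (20e-6)^2
Step 3: dP = 2206083.20 Pa
Step 4: Convert to kPa: dP = 2206.08 kPa


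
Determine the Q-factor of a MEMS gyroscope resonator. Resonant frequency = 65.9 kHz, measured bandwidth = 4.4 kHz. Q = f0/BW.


Step 1: Q = f0 / bandwidth
Step 2: Q = 65.9 / 4.4
Q = 15.0


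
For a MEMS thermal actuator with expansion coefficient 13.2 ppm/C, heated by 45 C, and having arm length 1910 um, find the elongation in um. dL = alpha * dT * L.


Step 1: Convert CTE: alpha = 13.2 ppm/C = 13.2e-6 /C
Step 2: dL = 13.2e-6 * 45 * 1910
dL = 1.1345 um


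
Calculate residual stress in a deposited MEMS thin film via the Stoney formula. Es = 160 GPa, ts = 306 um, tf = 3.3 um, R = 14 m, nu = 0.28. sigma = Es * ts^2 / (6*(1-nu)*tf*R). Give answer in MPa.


Step 1: Compute numerator: Es * ts^2 = 160 * 306^2 = 14981760 (GPa*um^2)
Step 2: Compute denominator (R in um): 6*(1-nu)*tf*R = 6*0.72*3.3*14e6 = 199584000.0 (um^2)
Step 3: sigma (GPa) = 14981760 / 199584000.0 = 7.5065e-02 GPa
Step 4: Convert to MPa (x1000): sigma = 75.1 MPa


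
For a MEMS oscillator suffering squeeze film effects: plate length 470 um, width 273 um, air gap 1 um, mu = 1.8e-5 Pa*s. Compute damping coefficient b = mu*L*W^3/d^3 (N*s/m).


Step 1: Convert to SI.
L = 470e-6 m, W = 273e-6 m, d = 1e-6 m
Step 2: W^3 = (273e-6)^3 = 2.03e-11 m^3
Step 3: d^3 = (1e-6)^3 = 1.00e-18 m^3
Step 4: b = 1.8e-5 * 470e-6 * 2.03e-11 / 1.00e-18
b = 1.72e-01 N*s/m


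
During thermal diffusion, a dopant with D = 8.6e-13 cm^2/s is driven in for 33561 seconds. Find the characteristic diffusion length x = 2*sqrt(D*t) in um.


Step 1: Compute D*t = 8.6e-13 * 33561 = 2.886246e-08 cm^2
Step 2: sqrt(D*t) = 1.6989e-04 cm
Step 3: x = 2 * 1.6989e-04 cm = 3.3978e-04 cm
Step 4: Convert to um (1 cm = 1e4 um): x = 3.398 um


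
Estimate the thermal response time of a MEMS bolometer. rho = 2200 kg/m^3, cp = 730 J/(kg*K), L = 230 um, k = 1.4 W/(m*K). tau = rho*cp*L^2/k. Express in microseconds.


Step 1: Convert L to m: L = 230e-6 m
Step 2: L^2 = (230e-6)^2 = 5.29e-08 m^2
Step 3: tau = 2200 * 730 * 5.29e-08 / 1.4 = 6.068385714e-02 s
Step 4: Convert to microseconds (multiply by 1e6).
tau = 60683.857 us


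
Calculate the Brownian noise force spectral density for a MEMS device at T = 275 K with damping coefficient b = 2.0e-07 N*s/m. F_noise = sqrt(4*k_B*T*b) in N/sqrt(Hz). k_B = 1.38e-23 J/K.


Step 1: Compute 4 * k_B * T * b
= 4 * 1.38e-23 * 275 * 2.0e-07
= 3.0360e-27 N^2/Hz
Step 2: F_noise = sqrt(3.0360e-27)
F_noise = 5.51e-14 N/sqrt(Hz)


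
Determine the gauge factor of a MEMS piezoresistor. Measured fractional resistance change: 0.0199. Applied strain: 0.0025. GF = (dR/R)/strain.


Step 1: Identify values.
dR/R = 0.0199, strain = 0.0025
Step 2: GF = (dR/R) / strain = 0.0199 / 0.0025
GF = 8.0


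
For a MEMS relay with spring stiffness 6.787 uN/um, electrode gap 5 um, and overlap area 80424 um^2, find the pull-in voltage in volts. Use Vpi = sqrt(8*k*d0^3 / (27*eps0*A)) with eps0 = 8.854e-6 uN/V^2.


Step 1: Compute numerator: 8 * k * d0^3 = 8 * 6.787 * 5^3 = 6787.0
Step 2: Compute denominator: 27 * eps0 * A = 27 * 8.854e-6 * 80424 = 19.226001
Step 3: Vpi = sqrt(6787.0 / 19.226001)
Vpi = 18.79 V


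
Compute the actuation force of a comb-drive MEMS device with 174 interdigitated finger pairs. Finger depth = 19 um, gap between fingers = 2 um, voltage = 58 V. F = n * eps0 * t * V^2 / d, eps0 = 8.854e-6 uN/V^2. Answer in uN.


Step 1: Parameters: n=174, eps0=8.854e-6 uN/V^2, t=19 um, V=58 V, d=2 um
Step 2: V^2 = 3364
Step 3: F = 174 * 8.854e-6 * 19 * 3364 / 2
F = 49.234 uN


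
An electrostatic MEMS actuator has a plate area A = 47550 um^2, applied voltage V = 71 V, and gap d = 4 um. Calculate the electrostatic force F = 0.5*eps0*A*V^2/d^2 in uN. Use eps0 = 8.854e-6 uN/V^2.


Step 1: Identify parameters.
eps0 = 8.854e-6 uN/V^2, A = 47550 um^2, V = 71 V, d = 4 um
Step 2: Compute V^2 = 71^2 = 5041
Step 3: Compute d^2 = 4^2 = 16
Step 4: F = 0.5 * 8.854e-6 * 47550 * 5041 / 16
F = 66.322 uN


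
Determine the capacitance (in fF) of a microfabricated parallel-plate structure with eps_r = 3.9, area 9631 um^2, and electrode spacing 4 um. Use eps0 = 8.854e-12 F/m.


Step 1: Convert area to m^2: A = 9631e-12 m^2
Step 2: Convert gap to m: d = 4e-6 m
Step 3: C = eps0 * eps_r * A / d
C = 8.854e-12 * 3.9 * 9631e-12 / 4e-6
Step 4: Convert to fF (multiply by 1e15).
C = 83.14 fF


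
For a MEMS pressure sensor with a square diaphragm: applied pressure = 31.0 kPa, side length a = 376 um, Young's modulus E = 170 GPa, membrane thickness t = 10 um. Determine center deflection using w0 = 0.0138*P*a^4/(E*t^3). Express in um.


Step 1: Convert pressure to compatible units (E is in GPa, so P in GPa).
P = 31.0 kPa = 31.0e-6 GPa
Step 2: Compute numerator: 0.0138 * P * a^4.
a^4 = 376^4 = 19987173376
numerator = 0.0138 * 31.0e-6 * 19987173376 = 8.5505e+03
Step 3: Compute denominator: E * t^3 = 170 * 10^3 = 170000
Step 4: w0 = numerator / denominator = 8.5505e+03 / 170000 = 0.0503 um


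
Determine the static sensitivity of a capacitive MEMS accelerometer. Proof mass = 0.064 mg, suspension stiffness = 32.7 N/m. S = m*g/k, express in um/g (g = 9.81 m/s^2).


Step 1: Convert mass: m = 0.064 mg = 6.40e-08 kg
Step 2: S = m * g / k = 6.40e-08 * 9.81 / 32.7
Step 3: S = 1.92e-08 m/g
Step 4: Convert to um/g: S = 0.019 um/g


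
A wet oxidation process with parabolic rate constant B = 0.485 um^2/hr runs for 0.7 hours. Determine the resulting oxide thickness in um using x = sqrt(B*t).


Step 1: Compute B*t = 0.485 * 0.7 = 0.3395
Step 2: x = sqrt(0.3395)
x = 0.583 um


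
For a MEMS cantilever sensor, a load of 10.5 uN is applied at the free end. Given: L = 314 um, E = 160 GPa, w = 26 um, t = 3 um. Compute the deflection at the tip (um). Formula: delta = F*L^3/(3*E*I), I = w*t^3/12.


Step 1: Calculate the second moment of area.
I = w * t^3 / 12 = 26 * 3^3 / 12 = 58.5 um^4
Step 2: Convert E to consistent units (1 GPa = 1000 uN/um^2).
E = 160 GPa = 160000 uN/um^2
Step 3: Calculate tip deflection.
delta = F * L^3 / (3 * E * I)
delta = 10.5 * 314^3 / (3 * 160000 * 58.5)
delta = 11.5766 um


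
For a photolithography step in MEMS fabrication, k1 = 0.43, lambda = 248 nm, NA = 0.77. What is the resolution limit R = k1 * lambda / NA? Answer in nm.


Step 1: Identify values: k1 = 0.43, lambda = 248 nm, NA = 0.77
Step 2: R = k1 * lambda / NA
R = 0.43 * 248 / 0.77
R = 138.5 nm


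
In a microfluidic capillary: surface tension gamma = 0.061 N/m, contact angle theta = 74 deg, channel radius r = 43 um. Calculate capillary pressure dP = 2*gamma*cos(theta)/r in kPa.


Step 1: cos(74 deg) = 0.2756
Step 2: Convert r to m: r = 43e-6 m
Step 3: dP = 2 * 0.061 * 0.2756 / 43e-6 = 781.9 Pa
Step 4: Convert Pa to kPa (divide by 1000).
dP = 0.78 kPa


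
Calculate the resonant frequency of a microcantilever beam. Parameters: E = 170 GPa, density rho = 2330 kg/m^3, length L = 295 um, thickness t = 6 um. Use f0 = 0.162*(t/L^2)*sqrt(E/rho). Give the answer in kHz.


Step 1: Convert units to SI.
t_SI = 6e-6 m, L_SI = 295e-6 m
Step 2: Calculate sqrt(E/rho).
sqrt(170e9 / 2330) = 8541.74 m/s
Step 3: Compute f0.
f0 = 0.162 * 6e-6 / (295e-6)^2 * 8541.74 = 95404.4 Hz = 95.4 kHz


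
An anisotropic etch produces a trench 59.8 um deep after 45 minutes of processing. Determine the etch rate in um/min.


Step 1: Etch rate = depth / time
Step 2: rate = 59.8 / 45
rate = 1.329 um/min


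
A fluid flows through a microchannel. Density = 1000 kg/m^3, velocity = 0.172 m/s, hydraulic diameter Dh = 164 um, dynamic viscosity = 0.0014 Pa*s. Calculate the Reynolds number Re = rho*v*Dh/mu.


Step 1: Convert Dh to meters: Dh = 164e-6 m
Step 2: Re = rho * v * Dh / mu
Re = 1000 * 0.172 * 164e-6 / 0.0014
Re = 20.149


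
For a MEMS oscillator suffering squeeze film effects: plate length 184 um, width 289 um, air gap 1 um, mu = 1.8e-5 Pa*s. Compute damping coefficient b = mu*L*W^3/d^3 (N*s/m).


Step 1: Convert to SI.
L = 184e-6 m, W = 289e-6 m, d = 1e-6 m
Step 2: W^3 = (289e-6)^3 = 2.41e-11 m^3
Step 3: d^3 = (1e-6)^3 = 1.00e-18 m^3
Step 4: b = 1.8e-5 * 184e-6 * 2.41e-11 / 1.00e-18
b = 7.99e-02 N*s/m


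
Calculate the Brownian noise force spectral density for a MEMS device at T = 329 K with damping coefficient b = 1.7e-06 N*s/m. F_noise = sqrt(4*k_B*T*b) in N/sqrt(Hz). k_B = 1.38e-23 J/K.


Step 1: Compute 4 * k_B * T * b
= 4 * 1.38e-23 * 329 * 1.7e-06
= 3.0873e-26 N^2/Hz
Step 2: F_noise = sqrt(3.0873e-26)
F_noise = 1.76e-13 N/sqrt(Hz)


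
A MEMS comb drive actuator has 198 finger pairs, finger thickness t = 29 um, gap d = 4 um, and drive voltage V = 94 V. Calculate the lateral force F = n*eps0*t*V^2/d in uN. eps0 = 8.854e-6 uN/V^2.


Step 1: Parameters: n=198, eps0=8.854e-6 uN/V^2, t=29 um, V=94 V, d=4 um
Step 2: V^2 = 8836
Step 3: F = 198 * 8.854e-6 * 29 * 8836 / 4
F = 112.305 uN


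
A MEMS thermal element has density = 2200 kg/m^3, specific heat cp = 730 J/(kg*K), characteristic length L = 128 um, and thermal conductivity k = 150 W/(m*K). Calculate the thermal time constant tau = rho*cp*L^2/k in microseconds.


Step 1: Convert L to m: L = 128e-6 m
Step 2: L^2 = (128e-6)^2 = 1.6384e-08 m^2
Step 3: tau = 2200 * 730 * 1.6384e-08 / 150 = 1.7541803e-04 s
Step 4: Convert to microseconds (multiply by 1e6).
tau = 175.418 us


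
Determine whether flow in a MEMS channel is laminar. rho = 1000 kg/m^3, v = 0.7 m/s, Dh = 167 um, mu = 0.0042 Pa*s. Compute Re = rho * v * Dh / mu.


Step 1: Convert Dh to meters: Dh = 167e-6 m
Step 2: Re = rho * v * Dh / mu
Re = 1000 * 0.7 * 167e-6 / 0.0042
Re = 27.833
Since Re = 27.833 is below ~2300, the flow is laminar.
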